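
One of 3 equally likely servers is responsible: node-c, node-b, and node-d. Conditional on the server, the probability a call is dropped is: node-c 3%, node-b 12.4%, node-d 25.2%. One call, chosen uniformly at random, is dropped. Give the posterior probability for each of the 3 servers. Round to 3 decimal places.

With a uniform prior (1/3 each), posterior ∝ likelihood:
  node-c: 0.03
  node-b: 0.124
  node-d: 0.252
Normalizing constant = 0.406.
P(node-c | dropped) = 0.03/0.406 ≈ 0.074
P(node-b | dropped) = 0.124/0.406 ≈ 0.305
P(node-d | dropped) = 0.252/0.406 ≈ 0.621
(Check: 0.074+0.305+0.621 = 1.000.)

node-c 0.074, node-b 0.305, node-d 0.621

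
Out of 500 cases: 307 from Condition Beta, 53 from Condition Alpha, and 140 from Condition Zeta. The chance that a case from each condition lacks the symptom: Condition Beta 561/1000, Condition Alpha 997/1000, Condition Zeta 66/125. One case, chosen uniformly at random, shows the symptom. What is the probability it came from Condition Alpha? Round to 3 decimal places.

Taking complements, P(symptomatic | each) = Condition Beta 0.439, Condition Alpha 0.003, Condition Zeta 0.472.
By Bayes' rule, posterior ∝ prior × likelihood:
  Condition Beta: 0.614 × 0.439 = 0.269546
  Condition Alpha: 0.106 × 0.003 = 0.000318
  Condition Zeta: 0.28 × 0.472 = 0.13216
Total = 0.402024.
P(Condition Alpha | evidence) = 0.000318 / 0.402024 ≈ 0.001.

0.001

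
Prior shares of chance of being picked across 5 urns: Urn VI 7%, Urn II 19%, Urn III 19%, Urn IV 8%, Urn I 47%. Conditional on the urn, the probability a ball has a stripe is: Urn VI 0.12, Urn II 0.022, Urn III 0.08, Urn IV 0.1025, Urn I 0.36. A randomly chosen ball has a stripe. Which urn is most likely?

By Bayes' rule, posterior ∝ prior × likelihood:
  Urn VI: 0.07 × 0.12 = 0.0084
  Urn II: 0.19 × 0.022 = 0.00418
  Urn III: 0.19 × 0.08 = 0.0152
  Urn IV: 0.08 × 0.1025 = 0.0082
  Urn I: 0.47 × 0.36 = 0.1692
Total = 0.20518.
Largest term belongs to Urn I, so Urn I is most probable.

Urn I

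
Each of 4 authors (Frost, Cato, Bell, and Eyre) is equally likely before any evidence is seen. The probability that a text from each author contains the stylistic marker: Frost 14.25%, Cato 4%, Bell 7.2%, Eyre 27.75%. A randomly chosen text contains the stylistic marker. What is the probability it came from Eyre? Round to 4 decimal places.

0.5216

Since the prior is uniform, the posterior is proportional to the likelihood:
  Frost: 0.1425
  Cato: 0.04
  Bell: 0.072
  Eyre: 0.2775
Sum = 0.532.
P(Eyre | evidence) = 0.2775 / 0.532 ≈ 0.5216.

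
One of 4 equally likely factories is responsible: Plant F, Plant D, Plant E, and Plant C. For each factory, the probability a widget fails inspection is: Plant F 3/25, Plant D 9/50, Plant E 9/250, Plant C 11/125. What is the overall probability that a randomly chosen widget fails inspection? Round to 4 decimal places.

Since the prior is uniform, the posterior is proportional to the likelihood:
  Plant F: 0.12
  Plant D: 0.18
  Plant E: 0.036
  Plant C: 0.088
P(nonconforming) = (1/4) × (0.12 + 0.18 + 0.036 + 0.088) = 0.424/4 ≈ 0.1060.

0.1060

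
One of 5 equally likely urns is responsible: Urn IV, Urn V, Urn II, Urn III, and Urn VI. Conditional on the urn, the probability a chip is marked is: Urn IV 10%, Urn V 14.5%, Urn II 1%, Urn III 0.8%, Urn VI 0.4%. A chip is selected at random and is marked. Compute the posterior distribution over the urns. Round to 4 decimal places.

With a uniform prior (1/5 each), posterior ∝ likelihood:
  Urn IV: 0.1
  Urn V: 0.145
  Urn II: 0.01
  Urn III: 0.008
  Urn VI: 0.004
Total = 0.267.
P(Urn IV | marked) = 0.1/0.267 ≈ 0.3745
P(Urn V | marked) = 0.145/0.267 ≈ 0.5431
P(Urn II | marked) = 0.01/0.267 ≈ 0.0375
P(Urn III | marked) = 0.008/0.267 ≈ 0.0300
P(Urn VI | marked) = 0.004/0.267 ≈ 0.0150
(Check: 0.3745+0.5431+0.0375+0.0300+0.0150 = 1.0001.)

Urn IV 0.3745, Urn V 0.5431, Urn II 0.0375, Urn III 0.0300, Urn VI 0.0150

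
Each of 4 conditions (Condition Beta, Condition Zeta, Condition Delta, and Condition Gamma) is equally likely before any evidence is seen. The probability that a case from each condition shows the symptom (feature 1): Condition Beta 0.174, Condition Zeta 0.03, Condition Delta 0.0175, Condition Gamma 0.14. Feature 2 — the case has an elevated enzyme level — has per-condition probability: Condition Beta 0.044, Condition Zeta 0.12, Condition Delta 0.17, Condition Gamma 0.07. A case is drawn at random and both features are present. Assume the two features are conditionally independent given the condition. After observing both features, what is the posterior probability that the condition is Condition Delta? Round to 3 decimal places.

Since the prior is uniform, the posterior is proportional to the likelihood:
  Condition Beta: 0.174 × 0.044 = 0.007656
  Condition Zeta: 0.03 × 0.12 = 0.0036
  Condition Delta: 0.0175 × 0.17 = 0.002975
  Condition Gamma: 0.14 × 0.07 = 0.0098
Sum = 0.024031.
P(Condition Delta | evidence) = 0.002975 / 0.024031 ≈ 0.124.

0.124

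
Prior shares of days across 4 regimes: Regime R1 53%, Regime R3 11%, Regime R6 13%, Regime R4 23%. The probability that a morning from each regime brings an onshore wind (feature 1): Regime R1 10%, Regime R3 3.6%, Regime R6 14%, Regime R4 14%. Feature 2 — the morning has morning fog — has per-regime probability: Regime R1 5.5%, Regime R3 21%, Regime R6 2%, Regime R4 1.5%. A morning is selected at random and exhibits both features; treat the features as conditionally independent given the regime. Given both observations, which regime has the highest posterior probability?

Regime R1

Compute prior × likelihood for every hypothesis:
  Regime R1: 0.53 × 0.1 × 0.055 = 0.002915
  Regime R3: 0.11 × 0.036 × 0.21 = 0.0008316
  Regime R6: 0.13 × 0.14 × 0.02 = 0.000364
  Regime R4: 0.23 × 0.14 × 0.015 = 0.000483
Normalizing constant = 0.0045936.
Largest term belongs to Regime R1, so Regime R1 is most probable.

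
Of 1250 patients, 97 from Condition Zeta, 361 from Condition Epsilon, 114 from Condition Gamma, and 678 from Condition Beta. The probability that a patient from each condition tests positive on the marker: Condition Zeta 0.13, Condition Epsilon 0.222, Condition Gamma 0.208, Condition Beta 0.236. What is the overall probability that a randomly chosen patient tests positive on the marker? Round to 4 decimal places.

0.2212

Compute prior × likelihood for every hypothesis:
  Condition Zeta: 0.0776 × 0.13 = 0.010088
  Condition Epsilon: 0.2888 × 0.222 = 0.0641136
  Condition Gamma: 0.0912 × 0.208 = 0.0189696
  Condition Beta: 0.5424 × 0.236 = 0.1280064
P(marker-positive) = 0.010088 + 0.0641136 + 0.0189696 + 0.1280064 = 0.2211776 → 0.2212.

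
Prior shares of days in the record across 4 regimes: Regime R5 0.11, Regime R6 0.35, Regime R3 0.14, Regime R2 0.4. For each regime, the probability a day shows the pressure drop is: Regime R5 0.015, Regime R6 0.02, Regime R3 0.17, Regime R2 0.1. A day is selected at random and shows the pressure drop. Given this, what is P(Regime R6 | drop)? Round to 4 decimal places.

Prior × likelihood for each hypothesis:
  Regime R5: 0.11 × 0.015 = 0.00165
  Regime R6: 0.35 × 0.02 = 0.007
  Regime R3: 0.14 × 0.17 = 0.0238
  Regime R2: 0.4 × 0.1 = 0.04
Normalizing constant = 0.07245.
P(Regime R6 | evidence) = 0.007 / 0.07245 ≈ 0.0966.

0.0966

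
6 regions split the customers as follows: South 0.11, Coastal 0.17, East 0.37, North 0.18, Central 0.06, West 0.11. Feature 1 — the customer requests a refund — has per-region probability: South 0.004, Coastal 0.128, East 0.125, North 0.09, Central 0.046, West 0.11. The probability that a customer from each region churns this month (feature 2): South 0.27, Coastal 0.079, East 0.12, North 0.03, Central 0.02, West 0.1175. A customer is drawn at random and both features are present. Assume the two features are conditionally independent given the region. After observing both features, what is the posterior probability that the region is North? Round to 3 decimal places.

Compute prior × likelihood for every hypothesis:
  South: 0.11 × 0.004 × 0.27 = 0.0001188
  Coastal: 0.17 × 0.128 × 0.079 = 0.00171904
  East: 0.37 × 0.125 × 0.12 = 0.00555
  North: 0.18 × 0.09 × 0.03 = 0.000486
  Central: 0.06 × 0.046 × 0.02 = 0.0000552
  West: 0.11 × 0.11 × 0.1175 = 0.00142175
Sum = 0.00935079.
P(North | evidence) = 0.000486 / 0.00935079 ≈ 0.052.

0.052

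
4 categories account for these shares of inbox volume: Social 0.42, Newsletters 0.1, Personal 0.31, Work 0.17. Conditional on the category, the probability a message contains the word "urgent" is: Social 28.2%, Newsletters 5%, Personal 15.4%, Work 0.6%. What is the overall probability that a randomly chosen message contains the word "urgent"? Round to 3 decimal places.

0.172

Compute prior × likelihood for every hypothesis:
  Social: 0.42 × 0.282 = 0.11844
  Newsletters: 0.1 × 0.05 = 0.005
  Personal: 0.31 × 0.154 = 0.04774
  Work: 0.17 × 0.006 = 0.00102
P(urgent-flag) = 0.11844 + 0.005 + 0.04774 + 0.00102 = 0.1722 → 0.172.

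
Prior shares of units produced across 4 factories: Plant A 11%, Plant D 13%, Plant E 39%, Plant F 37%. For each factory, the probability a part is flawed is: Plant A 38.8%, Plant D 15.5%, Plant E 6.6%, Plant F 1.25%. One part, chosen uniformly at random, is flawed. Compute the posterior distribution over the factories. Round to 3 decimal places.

Prior × likelihood for each hypothesis:
  Plant A: 0.11 × 0.388 = 0.04268
  Plant D: 0.13 × 0.155 = 0.02015
  Plant E: 0.39 × 0.066 = 0.02574
  Plant F: 0.37 × 0.0125 = 0.004625
Normalizing constant = 0.093195.
P(Plant A | flawed) = 0.04268/0.093195 ≈ 0.458
P(Plant D | flawed) = 0.02015/0.093195 ≈ 0.216
P(Plant E | flawed) = 0.02574/0.093195 ≈ 0.276
P(Plant F | flawed) = 0.004625/0.093195 ≈ 0.050

Plant A 0.458, Plant D 0.216, Plant E 0.276, Plant F 0.050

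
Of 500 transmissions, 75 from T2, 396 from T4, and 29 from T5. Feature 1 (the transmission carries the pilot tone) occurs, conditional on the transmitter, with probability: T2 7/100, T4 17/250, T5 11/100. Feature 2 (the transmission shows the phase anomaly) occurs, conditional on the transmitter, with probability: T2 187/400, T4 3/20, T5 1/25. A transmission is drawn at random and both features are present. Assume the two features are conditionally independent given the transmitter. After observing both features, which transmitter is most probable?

Prior × likelihood for each hypothesis:
  T2: 0.15 × 0.07 × 0.4675 = 0.00490875
  T4: 0.792 × 0.068 × 0.15 = 0.0080784
  T5: 0.058 × 0.11 × 0.04 = 0.0002552
Total = 0.01324235.
Largest term belongs to T4, so T4 is most probable.

T4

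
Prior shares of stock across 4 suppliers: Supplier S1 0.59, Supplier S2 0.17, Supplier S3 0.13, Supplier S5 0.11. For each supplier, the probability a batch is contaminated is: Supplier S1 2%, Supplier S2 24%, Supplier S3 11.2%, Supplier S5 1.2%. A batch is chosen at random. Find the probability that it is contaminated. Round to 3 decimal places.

0.068

Compute prior × likelihood for every hypothesis:
  Supplier S1: 0.59 × 0.02 = 0.0118
  Supplier S2: 0.17 × 0.24 = 0.0408
  Supplier S3: 0.13 × 0.112 = 0.01456
  Supplier S5: 0.11 × 0.012 = 0.00132
P(contaminated) = 0.0118 + 0.0408 + 0.01456 + 0.00132 = 0.06848 → 0.068.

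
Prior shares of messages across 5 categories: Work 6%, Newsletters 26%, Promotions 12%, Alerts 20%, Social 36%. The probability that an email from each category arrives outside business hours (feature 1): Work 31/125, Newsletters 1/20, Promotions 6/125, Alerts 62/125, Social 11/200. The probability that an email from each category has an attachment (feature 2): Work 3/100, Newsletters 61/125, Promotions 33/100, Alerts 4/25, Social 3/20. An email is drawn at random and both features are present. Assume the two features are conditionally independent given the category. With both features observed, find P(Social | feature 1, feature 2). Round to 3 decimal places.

By Bayes' rule, posterior ∝ prior × likelihood:
  Work: 0.06 × 0.248 × 0.03 = 0.0004464
  Newsletters: 0.26 × 0.05 × 0.488 = 0.006344
  Promotions: 0.12 × 0.048 × 0.33 = 0.0019008
  Alerts: 0.2 × 0.496 × 0.16 = 0.015872
  Social: 0.36 × 0.055 × 0.15 = 0.00297
Total = 0.0275332.
P(Social | evidence) = 0.00297 / 0.0275332 ≈ 0.108.

0.108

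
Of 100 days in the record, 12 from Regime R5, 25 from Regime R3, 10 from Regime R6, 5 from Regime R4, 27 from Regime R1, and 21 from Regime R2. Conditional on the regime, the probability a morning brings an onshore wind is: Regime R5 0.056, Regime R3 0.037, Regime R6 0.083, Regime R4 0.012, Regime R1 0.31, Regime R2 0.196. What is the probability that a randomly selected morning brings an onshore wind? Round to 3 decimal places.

Unnormalized posteriors (prior × likelihood):
  Regime R5: 0.12 × 0.056 = 0.00672
  Regime R3: 0.25 × 0.037 = 0.00925
  Regime R6: 0.1 × 0.083 = 0.0083
  Regime R4: 0.05 × 0.012 = 0.0006
  Regime R1: 0.27 × 0.31 = 0.0837
  Regime R2: 0.21 × 0.196 = 0.04116
P(onshore) = 0.00672 + 0.00925 + 0.0083 + 0.0006 + 0.0837 + 0.04116 = 0.14973 → 0.150.

0.150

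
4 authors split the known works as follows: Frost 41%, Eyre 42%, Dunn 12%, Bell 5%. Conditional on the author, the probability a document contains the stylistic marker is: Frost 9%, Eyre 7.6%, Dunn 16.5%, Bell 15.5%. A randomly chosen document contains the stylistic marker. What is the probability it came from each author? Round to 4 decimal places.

Frost 0.3829, Eyre 0.3312, Dunn 0.2055, Bell 0.0804

Prior × likelihood for each hypothesis:
  Frost: 0.41 × 0.09 = 0.0369
  Eyre: 0.42 × 0.076 = 0.03192
  Dunn: 0.12 × 0.165 = 0.0198
  Bell: 0.05 × 0.155 = 0.00775
Total = 0.09637.
P(Frost | marker) = 0.0369/0.09637 ≈ 0.3829
P(Eyre | marker) = 0.03192/0.09637 ≈ 0.3312
P(Dunn | marker) = 0.0198/0.09637 ≈ 0.2055
P(Bell | marker) = 0.00775/0.09637 ≈ 0.0804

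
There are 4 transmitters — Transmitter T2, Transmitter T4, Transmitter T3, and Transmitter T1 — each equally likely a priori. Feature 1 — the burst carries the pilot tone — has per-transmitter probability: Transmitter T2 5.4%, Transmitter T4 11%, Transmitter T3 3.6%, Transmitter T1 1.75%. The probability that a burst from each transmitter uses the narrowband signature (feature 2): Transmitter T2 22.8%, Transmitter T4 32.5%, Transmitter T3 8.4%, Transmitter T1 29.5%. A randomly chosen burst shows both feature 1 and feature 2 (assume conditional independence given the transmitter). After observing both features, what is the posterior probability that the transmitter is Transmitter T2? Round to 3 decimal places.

With a uniform prior (1/4 each), posterior ∝ likelihood:
  Transmitter T2: 0.054 × 0.228 = 0.012312
  Transmitter T4: 0.11 × 0.325 = 0.03575
  Transmitter T3: 0.036 × 0.084 = 0.003024
  Transmitter T1: 0.0175 × 0.295 = 0.0051625
Total = 0.0562485.
P(Transmitter T2 | evidence) = 0.012312 / 0.0562485 ≈ 0.219.

0.219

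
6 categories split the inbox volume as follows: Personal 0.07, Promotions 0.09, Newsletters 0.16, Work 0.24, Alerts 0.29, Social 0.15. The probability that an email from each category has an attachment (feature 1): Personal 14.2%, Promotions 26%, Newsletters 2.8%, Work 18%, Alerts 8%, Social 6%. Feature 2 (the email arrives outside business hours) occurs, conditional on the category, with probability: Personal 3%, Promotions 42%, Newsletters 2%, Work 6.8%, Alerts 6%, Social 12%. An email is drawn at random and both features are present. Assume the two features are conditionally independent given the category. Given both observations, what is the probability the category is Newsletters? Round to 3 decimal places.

Unnormalized posteriors (prior × likelihood):
  Personal: 0.07 × 0.142 × 0.03 = 0.0002982
  Promotions: 0.09 × 0.26 × 0.42 = 0.009828
  Newsletters: 0.16 × 0.028 × 0.02 = 0.0000896
  Work: 0.24 × 0.18 × 0.068 = 0.0029376
  Alerts: 0.29 × 0.08 × 0.06 = 0.001392
  Social: 0.15 × 0.06 × 0.12 = 0.00108
Normalizing constant = 0.0156254.
P(Newsletters | evidence) = 0.0000896 / 0.0156254 ≈ 0.006.

0.006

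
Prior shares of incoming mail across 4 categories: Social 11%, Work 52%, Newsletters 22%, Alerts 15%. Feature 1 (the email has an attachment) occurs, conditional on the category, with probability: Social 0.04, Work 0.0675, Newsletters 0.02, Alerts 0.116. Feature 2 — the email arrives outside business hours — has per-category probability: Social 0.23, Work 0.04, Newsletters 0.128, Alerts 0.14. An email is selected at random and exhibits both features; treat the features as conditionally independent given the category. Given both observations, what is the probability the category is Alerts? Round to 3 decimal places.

0.450

Prior × likelihood for each hypothesis:
  Social: 0.11 × 0.04 × 0.23 = 0.001012
  Work: 0.52 × 0.0675 × 0.04 = 0.001404
  Newsletters: 0.22 × 0.02 × 0.128 = 0.0005632
  Alerts: 0.15 × 0.116 × 0.14 = 0.002436
Total = 0.0054152.
P(Alerts | evidence) = 0.002436 / 0.0054152 ≈ 0.450.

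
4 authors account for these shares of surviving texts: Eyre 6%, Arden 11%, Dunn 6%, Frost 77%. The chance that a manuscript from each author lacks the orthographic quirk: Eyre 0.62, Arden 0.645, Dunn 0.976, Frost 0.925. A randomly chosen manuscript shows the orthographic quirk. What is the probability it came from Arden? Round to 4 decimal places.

Taking complements, P(quirk | each) = Eyre 0.38, Arden 0.355, Dunn 0.024, Frost 0.075.
By Bayes' rule, posterior ∝ prior × likelihood:
  Eyre: 0.06 × 0.38 = 0.0228
  Arden: 0.11 × 0.355 = 0.03905
  Dunn: 0.06 × 0.024 = 0.00144
  Frost: 0.77 × 0.075 = 0.05775
Normalizing constant = 0.12104.
P(Arden | evidence) = 0.03905 / 0.12104 ≈ 0.3226.

0.3226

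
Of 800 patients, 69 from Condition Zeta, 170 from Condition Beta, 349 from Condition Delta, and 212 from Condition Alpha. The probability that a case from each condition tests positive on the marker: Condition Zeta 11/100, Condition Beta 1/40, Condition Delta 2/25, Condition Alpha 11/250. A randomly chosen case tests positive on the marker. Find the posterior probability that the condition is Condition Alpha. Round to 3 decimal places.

By Bayes' rule, posterior ∝ prior × likelihood:
  Condition Zeta: 0.08625 × 0.11 = 0.0094875
  Condition Beta: 0.2125 × 0.025 = 0.0053125
  Condition Delta: 0.43625 × 0.08 = 0.0349
  Condition Alpha: 0.265 × 0.044 = 0.01166
Normalizing constant = 0.06136.
P(Condition Alpha | evidence) = 0.01166 / 0.06136 ≈ 0.190.

0.190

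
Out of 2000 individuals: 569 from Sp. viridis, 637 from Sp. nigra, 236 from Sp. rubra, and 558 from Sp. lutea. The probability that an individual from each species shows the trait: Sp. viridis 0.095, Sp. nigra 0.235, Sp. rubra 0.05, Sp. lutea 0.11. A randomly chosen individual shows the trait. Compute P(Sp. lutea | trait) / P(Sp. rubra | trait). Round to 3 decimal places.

5.202

Compute prior × likelihood for every hypothesis:
  Sp. viridis: 0.2845 × 0.095 = 0.0270275
  Sp. nigra: 0.3185 × 0.235 = 0.0748475
  Sp. rubra: 0.118 × 0.05 = 0.0059
  Sp. lutea: 0.279 × 0.11 = 0.03069
Sum = 0.138465.
The ratio is 0.03069 / 0.0059 (the normalizer cancels) = 5.202.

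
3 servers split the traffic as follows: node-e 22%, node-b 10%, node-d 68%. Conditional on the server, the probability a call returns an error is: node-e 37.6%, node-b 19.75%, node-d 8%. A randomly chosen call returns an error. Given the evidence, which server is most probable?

node-e

By Bayes' rule, posterior ∝ prior × likelihood:
  node-e: 0.22 × 0.376 = 0.08272
  node-b: 0.1 × 0.1975 = 0.01975
  node-d: 0.68 × 0.08 = 0.0544
Sum = 0.15687.
Largest term belongs to node-e, so node-e is most probable.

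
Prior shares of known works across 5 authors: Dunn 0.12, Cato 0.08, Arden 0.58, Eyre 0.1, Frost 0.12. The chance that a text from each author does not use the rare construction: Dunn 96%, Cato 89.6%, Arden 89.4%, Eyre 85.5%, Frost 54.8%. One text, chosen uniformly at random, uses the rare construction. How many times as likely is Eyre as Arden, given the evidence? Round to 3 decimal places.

0.236

Taking complements, P(rare-form | each) = Dunn 0.04, Cato 0.104, Arden 0.106, Eyre 0.145, Frost 0.452.
By Bayes' rule, posterior ∝ prior × likelihood:
  Dunn: 0.12 × 0.04 = 0.0048
  Cato: 0.08 × 0.104 = 0.00832
  Arden: 0.58 × 0.106 = 0.06148
  Eyre: 0.1 × 0.145 = 0.0145
  Frost: 0.12 × 0.452 = 0.05424
Normalizing constant = 0.14334.
The ratio is 0.0145 / 0.06148 (the normalizer cancels) = 0.236.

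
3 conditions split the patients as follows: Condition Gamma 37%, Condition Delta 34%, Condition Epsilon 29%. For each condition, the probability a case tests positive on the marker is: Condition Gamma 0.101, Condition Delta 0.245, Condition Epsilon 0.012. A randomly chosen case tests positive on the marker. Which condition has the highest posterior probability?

Condition Delta

By Bayes' rule, posterior ∝ prior × likelihood:
  Condition Gamma: 0.37 × 0.101 = 0.03737
  Condition Delta: 0.34 × 0.245 = 0.0833
  Condition Epsilon: 0.29 × 0.012 = 0.00348
Sum = 0.12415.
Largest term belongs to Condition Delta, so Condition Delta is most probable.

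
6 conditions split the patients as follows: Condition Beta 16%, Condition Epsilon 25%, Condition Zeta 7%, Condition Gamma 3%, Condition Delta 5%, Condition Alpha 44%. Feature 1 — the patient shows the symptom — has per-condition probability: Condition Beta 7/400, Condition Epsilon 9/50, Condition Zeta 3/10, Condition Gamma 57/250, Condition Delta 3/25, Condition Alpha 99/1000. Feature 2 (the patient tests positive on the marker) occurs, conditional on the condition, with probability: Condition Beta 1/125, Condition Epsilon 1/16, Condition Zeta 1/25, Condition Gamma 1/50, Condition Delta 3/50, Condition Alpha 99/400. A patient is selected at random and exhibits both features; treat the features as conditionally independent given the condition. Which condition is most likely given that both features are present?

By Bayes' rule, posterior ∝ prior × likelihood:
  Condition Beta: 0.16 × 0.0175 × 0.008 = 0.0000224
  Condition Epsilon: 0.25 × 0.18 × 0.0625 = 0.0028125
  Condition Zeta: 0.07 × 0.3 × 0.04 = 0.00084
  Condition Gamma: 0.03 × 0.228 × 0.02 = 0.0001368
  Condition Delta: 0.05 × 0.12 × 0.06 = 0.00036
  Condition Alpha: 0.44 × 0.099 × 0.2475 = 0.0107811
Normalizing constant = 0.0149528.
Largest term belongs to Condition Alpha, so Condition Alpha is most probable.

Condition Alpha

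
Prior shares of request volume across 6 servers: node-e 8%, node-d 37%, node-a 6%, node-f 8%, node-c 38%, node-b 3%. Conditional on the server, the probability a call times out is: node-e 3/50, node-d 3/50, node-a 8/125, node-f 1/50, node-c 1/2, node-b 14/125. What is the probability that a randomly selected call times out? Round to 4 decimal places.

Compute prior × likelihood for every hypothesis:
  node-e: 0.08 × 0.06 = 0.0048
  node-d: 0.37 × 0.06 = 0.0222
  node-a: 0.06 × 0.064 = 0.00384
  node-f: 0.08 × 0.02 = 0.0016
  node-c: 0.38 × 0.5 = 0.19
  node-b: 0.03 × 0.112 = 0.00336
P(timeout) = 0.0048 + 0.0222 + 0.00384 + 0.0016 + 0.19 + 0.00336 = 0.2258 → 0.2258.

0.2258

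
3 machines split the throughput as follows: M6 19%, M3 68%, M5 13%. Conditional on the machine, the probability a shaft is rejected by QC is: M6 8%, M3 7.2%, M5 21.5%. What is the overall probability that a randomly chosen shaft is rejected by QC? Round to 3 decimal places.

Compute prior × likelihood for every hypothesis:
  M6: 0.19 × 0.08 = 0.0152
  M3: 0.68 × 0.072 = 0.04896
  M5: 0.13 × 0.215 = 0.02795
P(rejected) = 0.0152 + 0.04896 + 0.02795 = 0.09211 → 0.092.

0.092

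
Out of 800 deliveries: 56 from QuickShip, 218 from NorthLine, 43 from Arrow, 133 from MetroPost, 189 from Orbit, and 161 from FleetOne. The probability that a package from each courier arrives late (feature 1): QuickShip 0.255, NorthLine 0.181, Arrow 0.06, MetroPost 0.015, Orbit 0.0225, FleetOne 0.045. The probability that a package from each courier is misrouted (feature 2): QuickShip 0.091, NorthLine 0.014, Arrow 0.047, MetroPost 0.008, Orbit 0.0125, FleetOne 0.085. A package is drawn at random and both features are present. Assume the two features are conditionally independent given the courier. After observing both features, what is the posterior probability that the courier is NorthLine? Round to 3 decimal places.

0.208

Compute prior × likelihood for every hypothesis:
  QuickShip: 0.07 × 0.255 × 0.091 = 0.00162435
  NorthLine: 0.2725 × 0.181 × 0.014 = 0.000690515
  Arrow: 0.05375 × 0.06 × 0.047 = 0.000151575
  MetroPost: 0.16625 × 0.015 × 0.008 = 0.00001995
  Orbit: 0.23625 × 0.0225 × 0.0125 = 0.0000664453125
  FleetOne: 0.20125 × 0.045 × 0.085 = 0.00076978125
Total = 0.0033226165625.
P(NorthLine | evidence) = 0.000690515 / 0.0033226165625 ≈ 0.208.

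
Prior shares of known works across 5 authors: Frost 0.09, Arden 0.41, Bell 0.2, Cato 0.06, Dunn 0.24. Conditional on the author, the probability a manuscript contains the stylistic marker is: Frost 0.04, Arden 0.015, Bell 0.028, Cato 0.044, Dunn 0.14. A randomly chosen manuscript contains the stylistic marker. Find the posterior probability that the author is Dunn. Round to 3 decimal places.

0.651

Compute prior × likelihood for every hypothesis:
  Frost: 0.09 × 0.04 = 0.0036
  Arden: 0.41 × 0.015 = 0.00615
  Bell: 0.2 × 0.028 = 0.0056
  Cato: 0.06 × 0.044 = 0.00264
  Dunn: 0.24 × 0.14 = 0.0336
Normalizing constant = 0.05159.
P(Dunn | evidence) = 0.0336 / 0.05159 ≈ 0.651.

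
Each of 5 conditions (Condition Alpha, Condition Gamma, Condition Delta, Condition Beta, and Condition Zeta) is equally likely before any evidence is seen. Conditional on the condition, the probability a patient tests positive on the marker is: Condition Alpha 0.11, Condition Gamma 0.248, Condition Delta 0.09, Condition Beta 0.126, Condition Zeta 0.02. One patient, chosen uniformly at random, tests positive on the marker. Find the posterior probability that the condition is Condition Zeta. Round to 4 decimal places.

0.0337

With a uniform prior (1/5 each), posterior ∝ likelihood:
  Condition Alpha: 0.11
  Condition Gamma: 0.248
  Condition Delta: 0.09
  Condition Beta: 0.126
  Condition Zeta: 0.02
Total = 0.594.
P(Condition Zeta | evidence) = 0.02 / 0.594 ≈ 0.0337.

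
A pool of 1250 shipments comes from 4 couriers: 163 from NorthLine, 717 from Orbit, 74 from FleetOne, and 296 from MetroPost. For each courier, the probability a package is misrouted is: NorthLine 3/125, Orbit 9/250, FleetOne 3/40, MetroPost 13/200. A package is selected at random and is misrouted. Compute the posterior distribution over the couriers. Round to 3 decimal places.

By Bayes' rule, posterior ∝ prior × likelihood:
  NorthLine: 0.1304 × 0.024 = 0.0031296
  Orbit: 0.5736 × 0.036 = 0.0206496
  FleetOne: 0.0592 × 0.075 = 0.00444
  MetroPost: 0.2368 × 0.065 = 0.015392
Normalizing constant = 0.0436112.
P(NorthLine | misrouted) = 0.0031296/0.0436112 ≈ 0.072
P(Orbit | misrouted) = 0.0206496/0.0436112 ≈ 0.473
P(FleetOne | misrouted) = 0.00444/0.0436112 ≈ 0.102
P(MetroPost | misrouted) = 0.015392/0.0436112 ≈ 0.353
(Check: 0.072+0.473+0.102+0.353 = 1.000.)

NorthLine 0.072, Orbit 0.473, FleetOne 0.102, MetroPost 0.353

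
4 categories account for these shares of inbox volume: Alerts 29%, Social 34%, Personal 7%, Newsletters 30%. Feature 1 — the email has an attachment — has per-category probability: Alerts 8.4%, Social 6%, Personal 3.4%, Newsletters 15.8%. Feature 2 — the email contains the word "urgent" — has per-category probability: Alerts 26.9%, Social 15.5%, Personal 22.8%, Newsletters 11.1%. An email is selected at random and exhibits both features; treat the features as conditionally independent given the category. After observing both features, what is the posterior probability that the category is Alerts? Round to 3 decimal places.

0.422

Prior × likelihood for each hypothesis:
  Alerts: 0.29 × 0.084 × 0.269 = 0.00655284
  Social: 0.34 × 0.06 × 0.155 = 0.003162
  Personal: 0.07 × 0.034 × 0.228 = 0.00054264
  Newsletters: 0.3 × 0.158 × 0.111 = 0.0052614
Normalizing constant = 0.01551888.
P(Alerts | evidence) = 0.00655284 / 0.01551888 ≈ 0.422.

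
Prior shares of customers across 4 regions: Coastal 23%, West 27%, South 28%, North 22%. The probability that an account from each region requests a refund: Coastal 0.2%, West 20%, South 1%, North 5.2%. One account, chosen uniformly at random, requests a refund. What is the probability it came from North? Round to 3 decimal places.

Prior × likelihood for each hypothesis:
  Coastal: 0.23 × 0.002 = 0.00046
  West: 0.27 × 0.2 = 0.054
  South: 0.28 × 0.01 = 0.0028
  North: 0.22 × 0.052 = 0.01144
Total = 0.0687.
P(North | evidence) = 0.01144 / 0.0687 ≈ 0.167.

0.167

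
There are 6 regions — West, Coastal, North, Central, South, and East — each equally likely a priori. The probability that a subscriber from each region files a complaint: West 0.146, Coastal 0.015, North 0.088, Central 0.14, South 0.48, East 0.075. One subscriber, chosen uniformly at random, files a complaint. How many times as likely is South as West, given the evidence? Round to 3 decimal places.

Since the prior is uniform, the posterior is proportional to the likelihood:
  West: 0.146
  Coastal: 0.015
  North: 0.088
  Central: 0.14
  South: 0.48
  East: 0.075
Sum = 0.944.
The ratio is 0.48 / 0.146 (the normalizer cancels) = 3.288.

3.288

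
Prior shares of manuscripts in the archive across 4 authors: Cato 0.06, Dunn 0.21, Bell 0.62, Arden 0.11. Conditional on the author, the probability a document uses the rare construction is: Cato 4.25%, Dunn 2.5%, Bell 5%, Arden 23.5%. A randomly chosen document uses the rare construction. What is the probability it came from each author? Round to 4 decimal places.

By Bayes' rule, posterior ∝ prior × likelihood:
  Cato: 0.06 × 0.0425 = 0.00255
  Dunn: 0.21 × 0.025 = 0.00525
  Bell: 0.62 × 0.05 = 0.031
  Arden: 0.11 × 0.235 = 0.02585
Total = 0.06465.
P(Cato | rare-form) = 0.00255/0.06465 ≈ 0.0394
P(Dunn | rare-form) = 0.00525/0.06465 ≈ 0.0812
P(Bell | rare-form) = 0.031/0.06465 ≈ 0.4795
P(Arden | rare-form) = 0.02585/0.06465 ≈ 0.3998
(Check: 0.0394+0.0812+0.4795+0.3998 = 0.9999.)

Cato 0.0394, Dunn 0.0812, Bell 0.4795, Arden 0.3998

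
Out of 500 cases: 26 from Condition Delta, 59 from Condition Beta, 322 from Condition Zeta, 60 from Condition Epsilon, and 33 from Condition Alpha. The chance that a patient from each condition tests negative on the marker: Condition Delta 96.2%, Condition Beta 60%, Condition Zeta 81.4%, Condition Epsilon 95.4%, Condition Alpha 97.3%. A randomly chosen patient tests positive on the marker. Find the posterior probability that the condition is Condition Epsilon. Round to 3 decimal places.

Taking complements, P(marker-positive | each) = Condition Delta 0.038, Condition Beta 0.4, Condition Zeta 0.186, Condition Epsilon 0.046, Condition Alpha 0.027.
Prior × likelihood for each hypothesis:
  Condition Delta: 0.052 × 0.038 = 0.001976
  Condition Beta: 0.118 × 0.4 = 0.0472
  Condition Zeta: 0.644 × 0.186 = 0.119784
  Condition Epsilon: 0.12 × 0.046 = 0.00552
  Condition Alpha: 0.066 × 0.027 = 0.001782
Normalizing constant = 0.176262.
P(Condition Epsilon | evidence) = 0.00552 / 0.176262 ≈ 0.031.

0.031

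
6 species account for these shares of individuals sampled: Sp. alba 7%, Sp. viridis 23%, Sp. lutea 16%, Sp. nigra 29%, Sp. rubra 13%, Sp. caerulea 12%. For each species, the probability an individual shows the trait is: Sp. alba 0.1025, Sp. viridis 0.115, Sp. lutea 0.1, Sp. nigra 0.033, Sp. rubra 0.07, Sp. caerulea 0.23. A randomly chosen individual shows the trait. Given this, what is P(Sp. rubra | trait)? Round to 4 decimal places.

Prior × likelihood for each hypothesis:
  Sp. alba: 0.07 × 0.1025 = 0.007175
  Sp. viridis: 0.23 × 0.115 = 0.02645
  Sp. lutea: 0.16 × 0.1 = 0.016
  Sp. nigra: 0.29 × 0.033 = 0.00957
  Sp. rubra: 0.13 × 0.07 = 0.0091
  Sp. caerulea: 0.12 × 0.23 = 0.0276
Sum = 0.095895.
P(Sp. rubra | evidence) = 0.0091 / 0.095895 ≈ 0.0949.

0.0949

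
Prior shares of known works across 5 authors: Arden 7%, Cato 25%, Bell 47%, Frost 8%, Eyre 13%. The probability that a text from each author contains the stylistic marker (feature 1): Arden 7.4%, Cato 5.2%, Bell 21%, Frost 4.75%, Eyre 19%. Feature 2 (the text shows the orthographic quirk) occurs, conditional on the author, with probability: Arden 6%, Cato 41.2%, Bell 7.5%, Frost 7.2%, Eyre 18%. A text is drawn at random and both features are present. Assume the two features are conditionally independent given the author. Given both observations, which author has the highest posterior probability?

Prior × likelihood for each hypothesis:
  Arden: 0.07 × 0.074 × 0.06 = 0.0003108
  Cato: 0.25 × 0.052 × 0.412 = 0.005356
  Bell: 0.47 × 0.21 × 0.075 = 0.0074025
  Frost: 0.08 × 0.0475 × 0.072 = 0.0002736
  Eyre: 0.13 × 0.19 × 0.18 = 0.004446
Normalizing constant = 0.0177889.
Largest term belongs to Bell, so Bell is most probable.

Bell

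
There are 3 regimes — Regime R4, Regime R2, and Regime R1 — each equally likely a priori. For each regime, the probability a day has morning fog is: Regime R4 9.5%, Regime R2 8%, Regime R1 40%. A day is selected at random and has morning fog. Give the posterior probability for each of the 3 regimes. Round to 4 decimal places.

Regime R4 0.1652, Regime R2 0.1391, Regime R1 0.6957

Since the prior is uniform, the posterior is proportional to the likelihood:
  Regime R4: 0.095
  Regime R2: 0.08
  Regime R1: 0.4
Total = 0.575.
P(Regime R4 | fog) = 0.095/0.575 ≈ 0.1652
P(Regime R2 | fog) = 0.08/0.575 ≈ 0.1391
P(Regime R1 | fog) = 0.4/0.575 ≈ 0.6957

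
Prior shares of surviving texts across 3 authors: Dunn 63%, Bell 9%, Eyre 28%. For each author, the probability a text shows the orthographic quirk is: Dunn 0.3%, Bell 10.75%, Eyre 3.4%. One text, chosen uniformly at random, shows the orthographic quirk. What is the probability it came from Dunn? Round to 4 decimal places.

Unnormalized posteriors (prior × likelihood):
  Dunn: 0.63 × 0.003 = 0.00189
  Bell: 0.09 × 0.1075 = 0.009675
  Eyre: 0.28 × 0.034 = 0.00952
Normalizing constant = 0.021085.
P(Dunn | evidence) = 0.00189 / 0.021085 ≈ 0.0896.

0.0896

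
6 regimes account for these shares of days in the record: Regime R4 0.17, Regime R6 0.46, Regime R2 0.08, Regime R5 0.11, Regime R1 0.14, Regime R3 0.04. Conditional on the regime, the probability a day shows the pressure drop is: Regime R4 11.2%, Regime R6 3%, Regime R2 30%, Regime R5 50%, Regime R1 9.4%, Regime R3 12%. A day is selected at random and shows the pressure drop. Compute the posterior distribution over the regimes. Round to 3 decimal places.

Prior × likelihood for each hypothesis:
  Regime R4: 0.17 × 0.112 = 0.01904
  Regime R6: 0.46 × 0.03 = 0.0138
  Regime R2: 0.08 × 0.3 = 0.024
  Regime R5: 0.11 × 0.5 = 0.055
  Regime R1: 0.14 × 0.094 = 0.01316
  Regime R3: 0.04 × 0.12 = 0.0048
Normalizing constant = 0.1298.
P(Regime R4 | drop) = 0.01904/0.1298 ≈ 0.147
P(Regime R6 | drop) = 0.0138/0.1298 ≈ 0.106
P(Regime R2 | drop) = 0.024/0.1298 ≈ 0.185
P(Regime R5 | drop) = 0.055/0.1298 ≈ 0.424
P(Regime R1 | drop) = 0.01316/0.1298 ≈ 0.101
P(Regime R3 | drop) = 0.0048/0.1298 ≈ 0.037
(Check: 0.147+0.106+0.185+0.424+0.101+0.037 = 1.000.)

Regime R4 0.147, Regime R6 0.106, Regime R2 0.185, Regime R5 0.424, Regime R1 0.101, Regime R3 0.037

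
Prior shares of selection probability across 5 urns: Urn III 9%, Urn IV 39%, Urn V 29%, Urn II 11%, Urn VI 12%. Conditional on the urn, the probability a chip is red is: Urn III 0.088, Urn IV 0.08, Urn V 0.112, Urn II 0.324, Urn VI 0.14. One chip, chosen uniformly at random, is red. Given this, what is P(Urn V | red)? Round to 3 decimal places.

Compute prior × likelihood for every hypothesis:
  Urn III: 0.09 × 0.088 = 0.00792
  Urn IV: 0.39 × 0.08 = 0.0312
  Urn V: 0.29 × 0.112 = 0.03248
  Urn II: 0.11 × 0.324 = 0.03564
  Urn VI: 0.12 × 0.14 = 0.0168
Total = 0.12404.
P(Urn V | evidence) = 0.03248 / 0.12404 ≈ 0.262.

0.262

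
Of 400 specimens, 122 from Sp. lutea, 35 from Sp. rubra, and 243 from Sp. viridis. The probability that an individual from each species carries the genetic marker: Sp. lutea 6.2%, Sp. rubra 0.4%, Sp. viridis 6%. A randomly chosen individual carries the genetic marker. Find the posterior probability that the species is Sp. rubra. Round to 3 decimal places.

Compute prior × likelihood for every hypothesis:
  Sp. lutea: 0.305 × 0.062 = 0.01891
  Sp. rubra: 0.0875 × 0.004 = 0.00035
  Sp. viridis: 0.6075 × 0.06 = 0.03645
Total = 0.05571.
P(Sp. rubra | evidence) = 0.00035 / 0.05571 ≈ 0.006.

0.006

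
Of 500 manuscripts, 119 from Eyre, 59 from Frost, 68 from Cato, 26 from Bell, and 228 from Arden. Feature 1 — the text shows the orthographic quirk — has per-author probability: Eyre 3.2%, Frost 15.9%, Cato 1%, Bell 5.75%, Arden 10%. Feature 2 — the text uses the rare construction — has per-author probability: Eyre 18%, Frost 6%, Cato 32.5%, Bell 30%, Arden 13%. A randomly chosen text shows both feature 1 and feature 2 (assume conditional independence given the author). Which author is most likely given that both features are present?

Compute prior × likelihood for every hypothesis:
  Eyre: 0.238 × 0.032 × 0.18 = 0.00137088
  Frost: 0.118 × 0.159 × 0.06 = 0.00112572
  Cato: 0.136 × 0.01 × 0.325 = 0.000442
  Bell: 0.052 × 0.0575 × 0.3 = 0.000897
  Arden: 0.456 × 0.1 × 0.13 = 0.005928
Sum = 0.0097636.
Largest term belongs to Arden, so Arden is most probable.

Arden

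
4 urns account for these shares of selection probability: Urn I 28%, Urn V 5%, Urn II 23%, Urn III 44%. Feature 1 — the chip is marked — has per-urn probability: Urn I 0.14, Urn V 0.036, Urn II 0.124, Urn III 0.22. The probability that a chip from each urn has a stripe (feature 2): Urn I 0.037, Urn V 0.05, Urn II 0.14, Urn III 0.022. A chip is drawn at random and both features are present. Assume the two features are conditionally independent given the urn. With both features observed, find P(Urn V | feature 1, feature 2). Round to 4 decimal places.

Prior × likelihood for each hypothesis:
  Urn I: 0.28 × 0.14 × 0.037 = 0.0014504
  Urn V: 0.05 × 0.036 × 0.05 = 0.00009
  Urn II: 0.23 × 0.124 × 0.14 = 0.0039928
  Urn III: 0.44 × 0.22 × 0.022 = 0.0021296
Normalizing constant = 0.0076628.
P(Urn V | evidence) = 0.00009 / 0.0076628 ≈ 0.0117.

0.0117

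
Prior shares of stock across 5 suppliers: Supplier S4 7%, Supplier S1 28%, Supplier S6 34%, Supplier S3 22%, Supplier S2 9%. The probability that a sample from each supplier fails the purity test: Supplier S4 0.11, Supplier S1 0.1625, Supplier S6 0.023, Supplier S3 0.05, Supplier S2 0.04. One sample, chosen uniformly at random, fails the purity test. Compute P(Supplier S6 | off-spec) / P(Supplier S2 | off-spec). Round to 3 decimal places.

2.172

Prior × likelihood for each hypothesis:
  Supplier S4: 0.07 × 0.11 = 0.0077
  Supplier S1: 0.28 × 0.1625 = 0.0455
  Supplier S6: 0.34 × 0.023 = 0.00782
  Supplier S3: 0.22 × 0.05 = 0.011
  Supplier S2: 0.09 × 0.04 = 0.0036
Total = 0.07562.
The ratio is 0.00782 / 0.0036 (the normalizer cancels) = 2.172.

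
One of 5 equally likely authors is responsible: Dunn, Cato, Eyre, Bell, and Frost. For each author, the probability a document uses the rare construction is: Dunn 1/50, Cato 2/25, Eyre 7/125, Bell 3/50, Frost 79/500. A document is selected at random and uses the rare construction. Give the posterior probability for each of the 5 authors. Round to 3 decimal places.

Dunn 0.053, Cato 0.214, Eyre 0.150, Bell 0.160, Frost 0.422

With a uniform prior (1/5 each), posterior ∝ likelihood:
  Dunn: 0.02
  Cato: 0.08
  Eyre: 0.056
  Bell: 0.06
  Frost: 0.158
Total = 0.374.
P(Dunn | rare-form) = 0.02/0.374 ≈ 0.053
P(Cato | rare-form) = 0.08/0.374 ≈ 0.214
P(Eyre | rare-form) = 0.056/0.374 ≈ 0.150
P(Bell | rare-form) = 0.06/0.374 ≈ 0.160
P(Frost | rare-form) = 0.158/0.374 ≈ 0.422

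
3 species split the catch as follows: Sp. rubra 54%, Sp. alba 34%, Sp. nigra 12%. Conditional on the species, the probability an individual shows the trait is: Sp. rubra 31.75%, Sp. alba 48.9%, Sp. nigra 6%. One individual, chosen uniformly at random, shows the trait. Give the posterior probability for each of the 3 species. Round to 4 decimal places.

Sp. rubra 0.4971, Sp. alba 0.4820, Sp. nigra 0.0209

Compute prior × likelihood for every hypothesis:
  Sp. rubra: 0.54 × 0.3175 = 0.17145
  Sp. alba: 0.34 × 0.489 = 0.16626
  Sp. nigra: 0.12 × 0.06 = 0.0072
Normalizing constant = 0.34491.
P(Sp. rubra | trait) = 0.17145/0.34491 ≈ 0.4971
P(Sp. alba | trait) = 0.16626/0.34491 ≈ 0.4820
P(Sp. nigra | trait) = 0.0072/0.34491 ≈ 0.0209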